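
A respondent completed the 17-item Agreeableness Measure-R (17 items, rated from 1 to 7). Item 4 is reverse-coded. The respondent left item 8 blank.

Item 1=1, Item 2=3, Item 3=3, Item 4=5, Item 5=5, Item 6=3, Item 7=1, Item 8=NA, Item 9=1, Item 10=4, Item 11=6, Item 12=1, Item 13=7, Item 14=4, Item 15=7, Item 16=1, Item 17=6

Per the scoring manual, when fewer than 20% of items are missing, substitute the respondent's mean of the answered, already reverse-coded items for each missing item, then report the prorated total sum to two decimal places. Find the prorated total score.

Reverse-coded (on a 1–7 scale, reversed = 8 − raw):
  item 4: 8 − 5 = 3
Completed scored items (16 of 17): 1, 3, 3, 3, 5, 3, 1, 1, 4, 6, 1, 7, 4, 7, 1, 6; sum = 56.
Person mean = 56 / 16 ≈ 3.5000
Prorated total = (56 / 16) × 17 = 59.50 (to 2 dp)

59.50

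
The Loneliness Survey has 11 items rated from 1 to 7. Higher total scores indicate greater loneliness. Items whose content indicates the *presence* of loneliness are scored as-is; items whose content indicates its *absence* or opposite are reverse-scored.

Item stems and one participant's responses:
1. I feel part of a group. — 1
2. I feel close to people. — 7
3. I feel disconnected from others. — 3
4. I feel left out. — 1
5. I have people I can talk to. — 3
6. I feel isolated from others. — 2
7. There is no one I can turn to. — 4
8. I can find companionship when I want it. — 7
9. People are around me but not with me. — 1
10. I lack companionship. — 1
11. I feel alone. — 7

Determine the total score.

Items 1, 2, 5, 8 describe the absence/opposite of loneliness → reverse-score.
reversed = (1+7) − raw = 8 − raw.
  item 1: 8 − 1 = 7
  item 2: 8 − 7 = 1
  item 3: 3
  item 4: 1
  item 5: 8 − 3 = 5
  item 6: 2
  item 7: 4
  item 8: 8 − 7 = 1
  item 9: 1
  item 10: 1
  item 11: 7
Total = 7 + 1 + 3 + 1 + 5 + 2 + 4 + 1 + 1 + 1 + 7 = 33

33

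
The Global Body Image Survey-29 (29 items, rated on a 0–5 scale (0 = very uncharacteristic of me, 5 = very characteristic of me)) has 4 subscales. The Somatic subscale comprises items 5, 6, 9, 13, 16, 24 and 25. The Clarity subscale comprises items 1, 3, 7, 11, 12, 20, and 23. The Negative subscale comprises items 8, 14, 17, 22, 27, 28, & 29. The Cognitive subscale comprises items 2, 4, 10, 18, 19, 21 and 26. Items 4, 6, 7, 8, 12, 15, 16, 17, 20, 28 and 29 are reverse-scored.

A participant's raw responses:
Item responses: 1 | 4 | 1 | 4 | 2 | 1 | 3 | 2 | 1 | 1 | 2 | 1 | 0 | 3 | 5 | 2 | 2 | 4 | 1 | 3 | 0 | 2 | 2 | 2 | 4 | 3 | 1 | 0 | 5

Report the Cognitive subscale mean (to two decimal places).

Cognitive items: 2, 4, 10, 18, 19, 21, 26.
Of these, item 4 is reverse-scored; reverse-coded value = 5 − response.
  item 2: 4
  item 4: 5 − 4 = 1
  item 10: 1
  item 18: 4
  item 19: 1
  item 21: 0
  item 26: 3
Sum = 4 + 1 + 1 + 4 + 1 + 0 + 3 = 14
Mean = 14 / 7 = 2.00

2.00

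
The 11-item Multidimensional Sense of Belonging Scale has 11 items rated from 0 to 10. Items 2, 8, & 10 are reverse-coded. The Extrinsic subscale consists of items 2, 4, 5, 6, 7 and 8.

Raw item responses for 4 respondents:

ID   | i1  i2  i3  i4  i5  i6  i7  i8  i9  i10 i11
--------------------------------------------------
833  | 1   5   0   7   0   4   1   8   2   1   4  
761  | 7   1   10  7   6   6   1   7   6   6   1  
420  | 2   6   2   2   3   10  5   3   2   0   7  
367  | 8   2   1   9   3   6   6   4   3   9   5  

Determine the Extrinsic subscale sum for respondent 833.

19

Respondent 833 raw: 1, 5, 0, 7, 0, 4, 1, 8, 2, 1, 4.
Extrinsic items: 2, 4, 5, 6, 7, 8.
Reverse-coded (reversed = (0+10) − raw = 10 − raw):
  item 2: 10 − 5 = 5
  item 4: 7
  item 5: 0
  item 6: 4
  item 7: 1
  item 8: 10 − 8 = 2
Sum = 5 + 7 + 0 + 4 + 1 + 2 = 19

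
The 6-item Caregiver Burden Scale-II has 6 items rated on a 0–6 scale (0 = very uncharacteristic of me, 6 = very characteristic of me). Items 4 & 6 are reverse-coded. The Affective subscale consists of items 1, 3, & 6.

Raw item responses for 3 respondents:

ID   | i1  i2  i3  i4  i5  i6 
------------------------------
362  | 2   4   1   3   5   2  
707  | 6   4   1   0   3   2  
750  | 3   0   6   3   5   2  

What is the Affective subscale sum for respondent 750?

Respondent 750 raw: 3, 0, 6, 3, 5, 2.
Affective items: 1, 3, 6.
Reverse-coded (reverse-coded value = 6 − response):
  item 1: 3
  item 3: 6
  item 6: 6 − 2 = 4
Sum = 3 + 6 + 4 = 13

13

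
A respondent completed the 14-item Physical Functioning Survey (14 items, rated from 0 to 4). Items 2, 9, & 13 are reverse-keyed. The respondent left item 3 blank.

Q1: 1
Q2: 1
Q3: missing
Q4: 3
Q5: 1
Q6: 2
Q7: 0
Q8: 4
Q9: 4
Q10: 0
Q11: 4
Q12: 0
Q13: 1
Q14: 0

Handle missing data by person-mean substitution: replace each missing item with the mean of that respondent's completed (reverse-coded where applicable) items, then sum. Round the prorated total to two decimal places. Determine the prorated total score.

Reverse-coded (on a 0–4 scale, reversed = 4 − raw):
  item 2: 4 − 1 = 3
  item 9: 4 − 4 = 0
  item 13: 4 − 1 = 3
Completed scored items (13 of 14): 1, 3, 3, 1, 2, 0, 4, 0, 0, 4, 0, 3, 0; sum = 21.
Person mean = 21 / 13 ≈ 1.6154
Prorated total = (21 / 13) × 14 = 22.62 (to 2 dp)

22.62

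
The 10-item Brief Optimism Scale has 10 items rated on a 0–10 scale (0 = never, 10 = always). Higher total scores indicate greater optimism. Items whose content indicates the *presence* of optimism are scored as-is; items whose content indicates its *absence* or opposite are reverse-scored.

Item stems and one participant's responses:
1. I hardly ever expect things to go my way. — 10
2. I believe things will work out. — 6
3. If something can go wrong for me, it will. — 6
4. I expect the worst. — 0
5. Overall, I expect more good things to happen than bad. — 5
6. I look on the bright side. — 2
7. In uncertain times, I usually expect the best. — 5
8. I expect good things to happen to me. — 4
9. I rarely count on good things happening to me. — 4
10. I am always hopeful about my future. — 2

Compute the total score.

44

Items 1, 3, 4, 9 describe the absence/opposite of optimism → reverse-score.
reversed = (0+10) − raw = 10 − raw.
  item 1: 10 − 10 = 0
  item 2: 6
  item 3: 10 − 6 = 4
  item 4: 10 − 0 = 10
  item 5: 5
  item 6: 2
  item 7: 5
  item 8: 4
  item 9: 10 − 4 = 6
  item 10: 2
Total = 0 + 6 + 4 + 10 + 5 + 2 + 5 + 4 + 6 + 2 = 44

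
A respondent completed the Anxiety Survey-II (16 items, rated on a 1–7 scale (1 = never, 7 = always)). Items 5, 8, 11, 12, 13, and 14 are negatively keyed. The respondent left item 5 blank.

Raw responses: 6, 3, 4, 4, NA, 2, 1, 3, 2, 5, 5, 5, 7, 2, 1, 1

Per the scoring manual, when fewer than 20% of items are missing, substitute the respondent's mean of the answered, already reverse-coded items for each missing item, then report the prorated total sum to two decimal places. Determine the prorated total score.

Reverse-coded (reverse-coded value = 8 − response):
  item 8: 8 − 3 = 5
  item 11: 8 − 5 = 3
  item 12: 8 − 5 = 3
  item 13: 8 − 7 = 1
  item 14: 8 − 2 = 6
Completed scored items (15 of 16): 6, 3, 4, 4, 2, 1, 5, 2, 5, 3, 3, 1, 6, 1, 1; sum = 47.
Person mean = 47 / 15 ≈ 3.1333
Prorated total = (47 / 15) × 16 = 50.13 (to 2 dp)

50.13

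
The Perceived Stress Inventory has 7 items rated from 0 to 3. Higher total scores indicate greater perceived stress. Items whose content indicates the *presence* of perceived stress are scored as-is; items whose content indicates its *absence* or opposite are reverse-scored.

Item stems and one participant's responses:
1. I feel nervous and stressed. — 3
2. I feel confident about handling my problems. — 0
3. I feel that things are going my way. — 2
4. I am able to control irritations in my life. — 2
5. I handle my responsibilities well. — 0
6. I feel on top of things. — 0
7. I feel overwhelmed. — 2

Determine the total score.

Items 2, 3, 4, 5, 6 describe the absence/opposite of perceived stress → reverse-score.
reversed = (0+3) − raw = 3 − raw.
  item 1: 3
  item 2: 3 − 0 = 3
  item 3: 3 − 2 = 1
  item 4: 3 − 2 = 1
  item 5: 3 − 0 = 3
  item 6: 3 − 0 = 3
  item 7: 2
Total = 3 + 3 + 1 + 1 + 3 + 3 + 2 = 16

16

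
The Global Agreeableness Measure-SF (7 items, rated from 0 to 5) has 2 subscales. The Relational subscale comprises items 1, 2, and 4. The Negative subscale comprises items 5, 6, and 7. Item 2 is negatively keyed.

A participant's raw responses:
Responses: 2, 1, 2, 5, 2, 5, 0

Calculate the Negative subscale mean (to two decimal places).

2.33

Negative items: 5, 6, 7.
  item 5: 2
  item 6: 5
  item 7: 0
Sum = 2 + 5 + 0 = 7
Mean = 7 / 3 = 2.33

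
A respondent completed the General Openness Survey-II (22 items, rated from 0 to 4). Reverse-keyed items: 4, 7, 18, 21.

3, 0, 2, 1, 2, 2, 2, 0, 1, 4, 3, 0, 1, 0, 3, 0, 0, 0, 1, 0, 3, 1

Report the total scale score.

33

Reverse-keyed items use 4 − raw:
  item 4: 4 − 1 = 3
  item 7: 4 − 2 = 2
  item 18: 4 − 0 = 4
  item 21: 4 − 3 = 1
Scored responses: 3, 0, 2, 3, 2, 2, 2, 0, 1, 4, 3, 0, 1, 0, 3, 0, 0, 4, 1, 0, 1, 1
Total = 3 + 0 + 2 + 3 + 2 + 2 + 2 + 0 + 1 + 4 + 3 + 0 + 1 + 0 + 3 + 0 + 0 + 4 + 1 + 0 + 1 + 1 = 33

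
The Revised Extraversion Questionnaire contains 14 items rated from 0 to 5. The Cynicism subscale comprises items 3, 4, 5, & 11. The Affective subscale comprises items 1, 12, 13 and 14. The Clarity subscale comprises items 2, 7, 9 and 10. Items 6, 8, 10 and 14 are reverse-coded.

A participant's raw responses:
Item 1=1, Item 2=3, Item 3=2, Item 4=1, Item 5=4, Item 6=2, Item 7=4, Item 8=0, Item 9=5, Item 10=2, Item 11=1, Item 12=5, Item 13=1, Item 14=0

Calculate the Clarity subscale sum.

15

Clarity items: 2, 7, 9, 10.
Of these, item 10 is reverse-coded; reversed = (0+5) − raw = 5 − raw.
  item 2: 3
  item 7: 4
  item 9: 5
  item 10: 5 − 2 = 3
Sum = 3 + 4 + 5 + 3 = 15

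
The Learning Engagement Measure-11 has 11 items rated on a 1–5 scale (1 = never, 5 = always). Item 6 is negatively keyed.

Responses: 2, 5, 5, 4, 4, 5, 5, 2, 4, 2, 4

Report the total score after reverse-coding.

Raw sum = 42. Negatively keyed items: 6; their raw sum = 5.
Each reversal replaces raw with 6 − raw, changing the total by 6 − 2·raw per item.
Total = 42 + 1·6 − 2·5 = 42 + 6 − 10 = 38

38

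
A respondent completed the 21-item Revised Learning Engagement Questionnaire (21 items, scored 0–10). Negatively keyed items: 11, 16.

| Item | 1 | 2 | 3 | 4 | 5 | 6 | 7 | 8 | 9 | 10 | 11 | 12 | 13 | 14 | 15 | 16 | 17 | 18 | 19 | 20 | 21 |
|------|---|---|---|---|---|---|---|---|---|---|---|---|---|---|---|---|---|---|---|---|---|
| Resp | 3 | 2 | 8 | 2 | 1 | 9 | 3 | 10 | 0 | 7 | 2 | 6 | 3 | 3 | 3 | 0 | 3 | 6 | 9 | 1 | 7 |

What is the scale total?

104

Raw sum = 88. Negatively keyed items: 11, 16; their raw sum = 2.
Each reversal replaces raw with 10 − raw, changing the total by 10 − 2·raw per item.
Total = 88 + 2·10 − 2·2 = 88 + 20 − 4 = 104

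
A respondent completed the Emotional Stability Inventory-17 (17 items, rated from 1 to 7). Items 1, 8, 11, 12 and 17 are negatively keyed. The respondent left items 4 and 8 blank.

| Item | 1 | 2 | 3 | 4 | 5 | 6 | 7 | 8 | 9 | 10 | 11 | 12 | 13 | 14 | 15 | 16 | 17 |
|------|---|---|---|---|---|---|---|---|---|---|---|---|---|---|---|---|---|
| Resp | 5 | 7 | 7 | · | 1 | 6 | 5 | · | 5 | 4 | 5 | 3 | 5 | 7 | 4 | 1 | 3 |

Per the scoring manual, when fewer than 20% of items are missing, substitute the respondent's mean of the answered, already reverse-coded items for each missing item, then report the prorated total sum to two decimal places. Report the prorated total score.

Reverse-coded (reverse-coded value = 8 − response):
  item 1: 8 − 5 = 3
  item 11: 8 − 5 = 3
  item 12: 8 − 3 = 5
  item 17: 8 − 3 = 5
Completed scored items (15 of 17): 3, 7, 7, 1, 6, 5, 5, 4, 3, 5, 5, 7, 4, 1, 5; sum = 68.
Person mean = 68 / 15 ≈ 4.5333
Prorated total = (68 / 15) × 17 = 77.07 (to 2 dp)

77.07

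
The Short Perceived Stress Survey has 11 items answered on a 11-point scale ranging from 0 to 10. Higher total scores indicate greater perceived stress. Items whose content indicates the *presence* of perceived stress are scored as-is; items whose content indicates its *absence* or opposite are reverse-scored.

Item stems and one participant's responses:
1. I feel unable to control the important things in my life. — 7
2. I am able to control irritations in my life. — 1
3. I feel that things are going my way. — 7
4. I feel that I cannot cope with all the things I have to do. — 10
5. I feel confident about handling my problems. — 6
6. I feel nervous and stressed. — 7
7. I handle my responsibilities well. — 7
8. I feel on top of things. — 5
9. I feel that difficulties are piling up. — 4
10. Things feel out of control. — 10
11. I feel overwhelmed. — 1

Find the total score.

Items 2, 3, 5, 7, 8 describe the absence/opposite of perceived stress → reverse-score.
reversed = (0+10) − raw = 10 − raw.
  item 1: 7
  item 2: 10 − 1 = 9
  item 3: 10 − 7 = 3
  item 4: 10
  item 5: 10 − 6 = 4
  item 6: 7
  item 7: 10 − 7 = 3
  item 8: 10 − 5 = 5
  item 9: 4
  item 10: 10
  item 11: 1
Total = 7 + 9 + 3 + 10 + 4 + 7 + 3 + 5 + 4 + 10 + 1 = 63

63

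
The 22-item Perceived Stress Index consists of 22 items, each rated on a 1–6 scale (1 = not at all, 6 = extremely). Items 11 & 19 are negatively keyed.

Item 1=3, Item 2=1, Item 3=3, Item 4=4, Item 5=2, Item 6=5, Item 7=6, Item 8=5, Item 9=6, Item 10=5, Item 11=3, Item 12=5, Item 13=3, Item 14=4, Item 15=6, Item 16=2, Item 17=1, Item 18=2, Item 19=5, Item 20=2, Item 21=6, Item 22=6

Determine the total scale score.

Raw sum = 85. Negatively keyed items: 11, 19; their raw sum = 8.
Each reversal replaces raw with 7 − raw, changing the total by 7 − 2·raw per item.
Total = 85 + 2·7 − 2·8 = 85 + 14 − 16 = 83

83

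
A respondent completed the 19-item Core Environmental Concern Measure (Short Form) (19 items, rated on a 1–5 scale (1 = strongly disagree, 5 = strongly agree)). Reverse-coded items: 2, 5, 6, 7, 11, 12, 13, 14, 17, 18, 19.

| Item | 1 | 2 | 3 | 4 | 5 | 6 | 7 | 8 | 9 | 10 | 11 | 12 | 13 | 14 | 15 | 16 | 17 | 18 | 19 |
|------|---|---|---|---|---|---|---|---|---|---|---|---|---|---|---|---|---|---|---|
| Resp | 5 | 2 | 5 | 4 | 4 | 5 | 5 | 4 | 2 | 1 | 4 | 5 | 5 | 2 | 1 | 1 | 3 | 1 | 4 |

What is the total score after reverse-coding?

49

Apply reverse scoring (reversed = (1+5) − raw = 6 − raw):
  item 2: 6 − 2 = 4
  item 5: 6 − 4 = 2
  item 6: 6 − 5 = 1
  item 7: 6 − 5 = 1
  item 11: 6 − 4 = 2
  item 12: 6 − 5 = 1
  item 13: 6 − 5 = 1
  item 14: 6 − 2 = 4
  item 17: 6 − 3 = 3
  item 18: 6 − 1 = 5
  item 19: 6 − 4 = 2
Scored responses: 5, 4, 5, 4, 2, 1, 1, 4, 2, 1, 2, 1, 1, 4, 1, 1, 3, 5, 2
Total = 5 + 4 + 5 + 4 + 2 + 1 + 1 + 4 + 2 + 1 + 2 + 1 + 1 + 4 + 1 + 1 + 3 + 5 + 2 = 49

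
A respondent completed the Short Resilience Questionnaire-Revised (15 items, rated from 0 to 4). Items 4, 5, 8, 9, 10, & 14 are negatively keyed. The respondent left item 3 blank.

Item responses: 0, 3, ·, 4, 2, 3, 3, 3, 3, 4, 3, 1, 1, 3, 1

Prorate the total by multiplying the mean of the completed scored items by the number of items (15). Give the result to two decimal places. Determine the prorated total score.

21.43

Reverse-coded (reverse-coded value = 4 − response):
  item 4: 4 − 4 = 0
  item 5: 4 − 2 = 2
  item 8: 4 − 3 = 1
  item 9: 4 − 3 = 1
  item 10: 4 − 4 = 0
  item 14: 4 − 3 = 1
Completed scored items (14 of 15): 0, 3, 0, 2, 3, 3, 1, 1, 0, 3, 1, 1, 1, 1; sum = 20.
Person mean = 20 / 14 ≈ 1.4286
Prorated total = (20 / 14) × 15 = 21.43 (to 2 dp)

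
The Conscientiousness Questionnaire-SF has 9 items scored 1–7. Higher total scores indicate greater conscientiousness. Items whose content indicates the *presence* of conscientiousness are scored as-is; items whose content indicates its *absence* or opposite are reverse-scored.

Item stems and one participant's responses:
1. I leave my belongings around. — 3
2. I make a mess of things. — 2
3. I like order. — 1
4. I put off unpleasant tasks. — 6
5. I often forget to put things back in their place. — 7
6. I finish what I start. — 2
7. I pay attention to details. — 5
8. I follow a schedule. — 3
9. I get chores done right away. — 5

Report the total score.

30

Items 1, 2, 4, 5 describe the absence/opposite of conscientiousness → reverse-score.
reversed = (1+7) − raw = 8 − raw.
  item 1: 8 − 3 = 5
  item 2: 8 − 2 = 6
  item 3: 1
  item 4: 8 − 6 = 2
  item 5: 8 − 7 = 1
  item 6: 2
  item 7: 5
  item 8: 3
  item 9: 5
Total = 5 + 6 + 1 + 2 + 1 + 2 + 5 + 3 + 5 = 30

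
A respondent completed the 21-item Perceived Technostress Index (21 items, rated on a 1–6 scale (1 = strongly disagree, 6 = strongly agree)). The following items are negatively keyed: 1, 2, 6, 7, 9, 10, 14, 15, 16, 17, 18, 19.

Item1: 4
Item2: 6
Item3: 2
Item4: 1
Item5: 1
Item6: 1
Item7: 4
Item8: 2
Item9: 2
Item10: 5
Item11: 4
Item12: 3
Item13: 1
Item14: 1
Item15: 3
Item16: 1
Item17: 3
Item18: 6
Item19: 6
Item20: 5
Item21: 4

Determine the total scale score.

65

Reverse-coded items (reversed = (1+6) − raw = 7 − raw):
  item 1: 7 − 4 = 3
  item 2: 7 − 6 = 1
  item 6: 7 − 1 = 6
  item 7: 7 − 4 = 3
  item 9: 7 − 2 = 5
  item 10: 7 − 5 = 2
  item 14: 7 − 1 = 6
  item 15: 7 − 3 = 4
  item 16: 7 − 1 = 6
  item 17: 7 − 3 = 4
  item 18: 7 − 6 = 1
  item 19: 7 − 6 = 1
Scored responses: 3, 1, 2, 1, 1, 6, 3, 2, 5, 2, 4, 3, 1, 6, 4, 6, 4, 1, 1, 5, 4
Total = 3 + 1 + 2 + 1 + 1 + 6 + 3 + 2 + 5 + 2 + 4 + 3 + 1 + 6 + 4 + 6 + 4 + 1 + 1 + 5 + 4 = 65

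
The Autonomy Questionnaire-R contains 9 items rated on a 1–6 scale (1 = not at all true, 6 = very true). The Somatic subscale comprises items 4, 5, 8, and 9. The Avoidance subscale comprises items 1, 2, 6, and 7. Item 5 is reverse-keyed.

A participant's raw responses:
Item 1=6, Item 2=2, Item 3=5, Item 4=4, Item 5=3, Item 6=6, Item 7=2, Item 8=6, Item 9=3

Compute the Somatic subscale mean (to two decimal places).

Somatic items: 4, 5, 8, 9.
Of these, item 5 is reverse-keyed; on a 1–6 scale, reversed = 7 − raw.
  item 4: 4
  item 5: 7 − 3 = 4
  item 8: 6
  item 9: 3
Sum = 4 + 4 + 6 + 3 = 17
Mean = 17 / 4 = 4.25

4.25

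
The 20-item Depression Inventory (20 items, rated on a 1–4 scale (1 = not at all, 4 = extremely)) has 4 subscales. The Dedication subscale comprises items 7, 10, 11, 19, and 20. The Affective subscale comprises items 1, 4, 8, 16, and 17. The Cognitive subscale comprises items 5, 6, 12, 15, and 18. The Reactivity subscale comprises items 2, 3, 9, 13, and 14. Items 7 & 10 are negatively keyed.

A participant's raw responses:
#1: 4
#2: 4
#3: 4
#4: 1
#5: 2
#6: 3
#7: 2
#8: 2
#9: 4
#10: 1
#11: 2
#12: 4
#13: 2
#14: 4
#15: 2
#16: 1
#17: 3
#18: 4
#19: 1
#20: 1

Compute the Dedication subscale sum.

Dedication items: 7, 10, 11, 19, 20.
Of these, items 7 & 10 are negatively keyed; on a 1–4 scale, reversed = 5 − raw.
  item 7: 5 − 2 = 3
  item 10: 5 − 1 = 4
  item 11: 2
  item 19: 1
  item 20: 1
Sum = 3 + 4 + 2 + 1 + 1 = 11

11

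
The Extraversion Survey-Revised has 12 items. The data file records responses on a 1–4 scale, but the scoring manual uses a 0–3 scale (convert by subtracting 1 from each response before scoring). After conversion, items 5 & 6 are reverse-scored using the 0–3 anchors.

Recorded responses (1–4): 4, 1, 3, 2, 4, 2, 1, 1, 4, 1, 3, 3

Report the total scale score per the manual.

15

Convert to 0–3: 3, 0, 2, 1, 3, 1, 0, 0, 3, 0, 2, 2
Reverse-coded (on a 0–3 scale, reversed = 3 − raw):
  item 5: 3 − 3 = 0
  item 6: 3 − 1 = 2
Scored: 3, 0, 2, 1, 0, 2, 0, 0, 3, 0, 2, 2
Total = 15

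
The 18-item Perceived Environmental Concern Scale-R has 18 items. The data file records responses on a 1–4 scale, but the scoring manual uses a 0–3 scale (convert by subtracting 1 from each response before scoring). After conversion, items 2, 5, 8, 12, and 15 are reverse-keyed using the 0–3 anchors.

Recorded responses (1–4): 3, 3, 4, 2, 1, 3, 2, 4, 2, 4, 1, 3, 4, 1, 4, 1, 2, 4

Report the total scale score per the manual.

Convert to 0–3: 2, 2, 3, 1, 0, 2, 1, 3, 1, 3, 0, 2, 3, 0, 3, 0, 1, 3
Reverse-coded (on a 0–3 scale, reversed = 3 − raw):
  item 2: 3 − 2 = 1
  item 5: 3 − 0 = 3
  item 8: 3 − 3 = 0
  item 12: 3 − 2 = 1
  item 15: 3 − 3 = 0
Scored: 2, 1, 3, 1, 3, 2, 1, 0, 1, 3, 0, 1, 3, 0, 0, 0, 1, 3
Total = 25

25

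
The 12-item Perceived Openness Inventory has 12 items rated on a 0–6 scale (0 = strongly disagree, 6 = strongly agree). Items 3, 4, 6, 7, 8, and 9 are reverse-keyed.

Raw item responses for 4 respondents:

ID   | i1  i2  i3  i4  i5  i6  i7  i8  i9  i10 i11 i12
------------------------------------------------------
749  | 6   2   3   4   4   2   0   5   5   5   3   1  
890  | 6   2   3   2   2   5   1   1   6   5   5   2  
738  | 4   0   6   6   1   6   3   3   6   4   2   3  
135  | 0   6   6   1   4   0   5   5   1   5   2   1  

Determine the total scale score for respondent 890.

40

Respondent 890 raw: 6, 2, 3, 2, 2, 5, 1, 1, 6, 5, 5, 2.
Reverse-coded (reverse-coded value = 6 − response):
  item 1: 6
  item 2: 2
  item 3: 6 − 3 = 3
  item 4: 6 − 2 = 4
  item 5: 2
  item 6: 6 − 5 = 1
  item 7: 6 − 1 = 5
  item 8: 6 − 1 = 5
  item 9: 6 − 6 = 0
  item 10: 5
  item 11: 5
  item 12: 2
Sum = 6 + 2 + 3 + 4 + 2 + 1 + 5 + 5 + 0 + 5 + 5 + 2 = 40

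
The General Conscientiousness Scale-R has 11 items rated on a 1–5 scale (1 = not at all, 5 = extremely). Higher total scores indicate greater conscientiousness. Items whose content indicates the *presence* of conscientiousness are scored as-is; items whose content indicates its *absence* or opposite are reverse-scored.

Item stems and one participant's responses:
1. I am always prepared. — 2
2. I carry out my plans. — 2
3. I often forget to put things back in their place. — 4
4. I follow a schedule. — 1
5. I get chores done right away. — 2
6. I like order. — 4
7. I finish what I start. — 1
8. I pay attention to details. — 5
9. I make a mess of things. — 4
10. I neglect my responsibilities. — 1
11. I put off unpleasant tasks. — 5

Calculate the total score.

27

Items 3, 9, 10, 11 describe the absence/opposite of conscientiousness → reverse-score.
on a 1–5 scale, reversed = 6 − raw.
  item 1: 2
  item 2: 2
  item 3: 6 − 4 = 2
  item 4: 1
  item 5: 2
  item 6: 4
  item 7: 1
  item 8: 5
  item 9: 6 − 4 = 2
  item 10: 6 − 1 = 5
  item 11: 6 − 5 = 1
Total = 2 + 2 + 2 + 1 + 2 + 4 + 1 + 5 + 2 + 5 + 1 = 27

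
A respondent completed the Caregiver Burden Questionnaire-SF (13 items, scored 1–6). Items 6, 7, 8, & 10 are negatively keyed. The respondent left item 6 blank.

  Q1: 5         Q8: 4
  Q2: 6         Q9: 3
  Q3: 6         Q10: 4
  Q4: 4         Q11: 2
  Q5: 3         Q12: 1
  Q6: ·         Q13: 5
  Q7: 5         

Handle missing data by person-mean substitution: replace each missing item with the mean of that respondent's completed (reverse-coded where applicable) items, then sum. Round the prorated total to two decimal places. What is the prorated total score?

46.58

Reverse-coded (on a 1–6 scale, reversed = 7 − raw):
  item 7: 7 − 5 = 2
  item 8: 7 − 4 = 3
  item 10: 7 − 4 = 3
Completed scored items (12 of 13): 5, 6, 6, 4, 3, 2, 3, 3, 3, 2, 1, 5; sum = 43.
Person mean = 43 / 12 ≈ 3.5833
Prorated total = (43 / 12) × 13 = 46.58 (to 2 dp)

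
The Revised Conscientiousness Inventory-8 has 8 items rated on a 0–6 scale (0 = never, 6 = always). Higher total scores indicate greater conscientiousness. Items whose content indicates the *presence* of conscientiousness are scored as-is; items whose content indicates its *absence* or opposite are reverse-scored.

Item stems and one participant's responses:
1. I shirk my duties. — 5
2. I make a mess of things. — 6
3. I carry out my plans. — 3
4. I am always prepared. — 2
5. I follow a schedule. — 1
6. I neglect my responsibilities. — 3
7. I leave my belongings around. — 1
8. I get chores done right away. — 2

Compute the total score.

Items 1, 2, 6, 7 describe the absence/opposite of conscientiousness → reverse-score.
on a 0–6 scale, reversed = 6 − raw.
  item 1: 6 − 5 = 1
  item 2: 6 − 6 = 0
  item 3: 3
  item 4: 2
  item 5: 1
  item 6: 6 − 3 = 3
  item 7: 6 − 1 = 5
  item 8: 2
Total = 1 + 0 + 3 + 2 + 1 + 3 + 5 + 2 = 17

17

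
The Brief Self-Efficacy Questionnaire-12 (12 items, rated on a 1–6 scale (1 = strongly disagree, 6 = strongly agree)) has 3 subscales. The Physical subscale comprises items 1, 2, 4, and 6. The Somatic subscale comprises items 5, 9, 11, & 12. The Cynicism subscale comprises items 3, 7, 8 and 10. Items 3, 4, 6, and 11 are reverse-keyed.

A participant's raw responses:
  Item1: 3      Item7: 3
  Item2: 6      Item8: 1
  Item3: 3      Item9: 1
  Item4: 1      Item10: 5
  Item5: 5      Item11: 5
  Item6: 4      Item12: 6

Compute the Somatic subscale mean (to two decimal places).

3.50

Somatic items: 5, 9, 11, 12.
Of these, item 11 is reverse-keyed; reversed = (1+6) − raw = 7 − raw.
  item 5: 5
  item 9: 1
  item 11: 7 − 5 = 2
  item 12: 6
Sum = 5 + 1 + 2 + 6 = 14
Mean = 14 / 4 = 3.50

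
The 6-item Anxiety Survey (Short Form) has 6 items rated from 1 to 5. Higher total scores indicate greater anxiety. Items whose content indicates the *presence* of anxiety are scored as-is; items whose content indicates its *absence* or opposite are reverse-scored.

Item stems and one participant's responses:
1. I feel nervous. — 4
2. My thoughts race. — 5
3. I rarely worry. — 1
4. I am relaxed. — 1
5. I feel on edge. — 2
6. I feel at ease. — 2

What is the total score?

Items 3, 4, 6 describe the absence/opposite of anxiety → reverse-score.
reverse-coded value = 6 − response.
  item 1: 4
  item 2: 5
  item 3: 6 − 1 = 5
  item 4: 6 − 1 = 5
  item 5: 2
  item 6: 6 − 2 = 4
Total = 4 + 5 + 5 + 5 + 2 + 4 = 25

25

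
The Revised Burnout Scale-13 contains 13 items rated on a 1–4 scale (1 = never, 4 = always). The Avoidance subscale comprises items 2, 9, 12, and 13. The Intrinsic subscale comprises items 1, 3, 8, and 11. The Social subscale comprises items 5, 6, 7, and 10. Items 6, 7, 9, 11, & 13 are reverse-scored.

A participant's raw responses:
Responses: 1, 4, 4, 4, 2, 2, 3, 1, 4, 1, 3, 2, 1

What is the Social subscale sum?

Social items: 5, 6, 7, 10.
Of these, items 6 and 7 are reverse-scored; reverse-coded value = 5 − response.
  item 5: 2
  item 6: 5 − 2 = 3
  item 7: 5 − 3 = 2
  item 10: 1
Sum = 2 + 3 + 2 + 1 = 8

8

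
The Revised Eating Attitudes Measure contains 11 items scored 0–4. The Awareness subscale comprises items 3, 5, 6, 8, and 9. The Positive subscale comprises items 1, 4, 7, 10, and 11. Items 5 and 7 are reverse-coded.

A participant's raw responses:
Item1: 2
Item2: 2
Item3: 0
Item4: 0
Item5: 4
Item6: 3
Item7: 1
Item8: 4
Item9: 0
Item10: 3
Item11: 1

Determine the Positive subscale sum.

Positive items: 1, 4, 7, 10, 11.
Of these, item 7 is reverse-coded; reversed = (0+4) − raw = 4 − raw.
  item 1: 2
  item 4: 0
  item 7: 4 − 1 = 3
  item 10: 3
  item 11: 1
Sum = 2 + 0 + 3 + 3 + 1 = 9

9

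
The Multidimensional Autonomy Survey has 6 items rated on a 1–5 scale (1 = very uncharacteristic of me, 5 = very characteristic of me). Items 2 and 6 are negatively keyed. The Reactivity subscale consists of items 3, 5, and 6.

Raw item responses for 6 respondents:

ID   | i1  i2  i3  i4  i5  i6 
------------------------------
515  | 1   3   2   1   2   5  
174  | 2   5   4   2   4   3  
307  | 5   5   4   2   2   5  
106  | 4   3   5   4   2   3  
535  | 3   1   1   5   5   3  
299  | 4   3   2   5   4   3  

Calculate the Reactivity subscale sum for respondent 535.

Respondent 535 raw: 3, 1, 1, 5, 5, 3.
Reactivity items: 3, 5, 6.
Reverse-coded (on a 1–5 scale, reversed = 6 − raw):
  item 3: 1
  item 5: 5
  item 6: 6 − 3 = 3
Sum = 1 + 5 + 3 = 9

9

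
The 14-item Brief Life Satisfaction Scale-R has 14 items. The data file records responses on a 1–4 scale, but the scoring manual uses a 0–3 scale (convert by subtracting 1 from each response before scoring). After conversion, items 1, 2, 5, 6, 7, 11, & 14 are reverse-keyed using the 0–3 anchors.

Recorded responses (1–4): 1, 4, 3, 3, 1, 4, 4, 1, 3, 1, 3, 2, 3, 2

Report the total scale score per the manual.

18

Convert to 0–3: 0, 3, 2, 2, 0, 3, 3, 0, 2, 0, 2, 1, 2, 1
Reverse-coded (reversed = (0+3) − raw = 3 − raw):
  item 1: 3 − 0 = 3
  item 2: 3 − 3 = 0
  item 5: 3 − 0 = 3
  item 6: 3 − 3 = 0
  item 7: 3 − 3 = 0
  item 11: 3 − 2 = 1
  item 14: 3 − 1 = 2
Scored: 3, 0, 2, 2, 3, 0, 0, 0, 2, 0, 1, 1, 2, 2
Total = 18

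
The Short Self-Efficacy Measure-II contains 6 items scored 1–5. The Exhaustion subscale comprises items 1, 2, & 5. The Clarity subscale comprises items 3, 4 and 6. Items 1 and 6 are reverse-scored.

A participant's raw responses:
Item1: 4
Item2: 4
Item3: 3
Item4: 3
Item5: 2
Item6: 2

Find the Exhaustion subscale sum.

Exhaustion items: 1, 2, 5.
Of these, item 1 is reverse-scored; on a 1–5 scale, reversed = 6 − raw.
  item 1: 6 − 4 = 2
  item 2: 4
  item 5: 2
Sum = 2 + 4 + 2 = 8

8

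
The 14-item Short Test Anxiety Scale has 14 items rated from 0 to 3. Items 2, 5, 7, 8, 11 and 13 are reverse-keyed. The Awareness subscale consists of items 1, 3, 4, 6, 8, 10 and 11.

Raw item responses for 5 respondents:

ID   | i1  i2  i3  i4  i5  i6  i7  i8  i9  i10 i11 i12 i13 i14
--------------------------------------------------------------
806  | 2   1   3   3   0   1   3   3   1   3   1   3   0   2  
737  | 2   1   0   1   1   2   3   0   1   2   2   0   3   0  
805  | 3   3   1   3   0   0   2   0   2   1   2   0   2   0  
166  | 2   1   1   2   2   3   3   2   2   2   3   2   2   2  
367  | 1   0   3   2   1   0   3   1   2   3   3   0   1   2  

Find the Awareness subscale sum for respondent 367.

Respondent 367 raw: 1, 0, 3, 2, 1, 0, 3, 1, 2, 3, 3, 0, 1, 2.
Awareness items: 1, 3, 4, 6, 8, 10, 11.
Reverse-coded (on a 0–3 scale, reversed = 3 − raw):
  item 1: 1
  item 3: 3
  item 4: 2
  item 6: 0
  item 8: 3 − 1 = 2
  item 10: 3
  item 11: 3 − 3 = 0
Sum = 1 + 3 + 2 + 0 + 2 + 3 + 0 = 11

11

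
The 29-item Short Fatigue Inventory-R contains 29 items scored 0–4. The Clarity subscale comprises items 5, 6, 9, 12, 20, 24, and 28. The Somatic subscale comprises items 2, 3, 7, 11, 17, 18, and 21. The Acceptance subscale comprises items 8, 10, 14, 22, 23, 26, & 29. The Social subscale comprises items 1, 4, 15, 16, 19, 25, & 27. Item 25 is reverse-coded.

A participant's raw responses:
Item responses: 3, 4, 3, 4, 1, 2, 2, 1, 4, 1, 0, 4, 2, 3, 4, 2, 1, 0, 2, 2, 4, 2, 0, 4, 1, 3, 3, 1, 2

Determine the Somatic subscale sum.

14

Somatic items: 2, 3, 7, 11, 17, 18, 21.
  item 2: 4
  item 3: 3
  item 7: 2
  item 11: 0
  item 17: 1
  item 18: 0
  item 21: 4
Sum = 4 + 3 + 2 + 0 + 1 + 0 + 4 = 14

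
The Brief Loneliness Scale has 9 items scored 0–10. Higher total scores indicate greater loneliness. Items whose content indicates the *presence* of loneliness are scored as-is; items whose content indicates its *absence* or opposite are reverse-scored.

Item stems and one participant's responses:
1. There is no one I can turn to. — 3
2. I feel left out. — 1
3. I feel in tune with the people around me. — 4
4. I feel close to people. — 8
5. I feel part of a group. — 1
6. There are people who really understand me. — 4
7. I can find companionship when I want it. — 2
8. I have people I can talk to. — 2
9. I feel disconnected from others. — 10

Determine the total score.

53

Items 3, 4, 5, 6, 7, 8 describe the absence/opposite of loneliness → reverse-score.
on a 0–10 scale, reversed = 10 − raw.
  item 1: 3
  item 2: 1
  item 3: 10 − 4 = 6
  item 4: 10 − 8 = 2
  item 5: 10 − 1 = 9
  item 6: 10 − 4 = 6
  item 7: 10 − 2 = 8
  item 8: 10 − 2 = 8
  item 9: 10
Total = 3 + 1 + 6 + 2 + 9 + 6 + 8 + 8 + 10 = 53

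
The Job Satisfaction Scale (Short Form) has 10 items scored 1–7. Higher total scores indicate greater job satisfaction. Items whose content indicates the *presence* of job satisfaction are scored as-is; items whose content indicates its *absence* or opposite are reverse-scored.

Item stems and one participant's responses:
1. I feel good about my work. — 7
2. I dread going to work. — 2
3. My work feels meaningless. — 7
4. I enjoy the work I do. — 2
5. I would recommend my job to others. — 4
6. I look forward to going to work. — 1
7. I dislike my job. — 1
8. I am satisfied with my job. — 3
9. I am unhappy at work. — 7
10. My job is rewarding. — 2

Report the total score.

34

Items 2, 3, 7, 9 describe the absence/opposite of job satisfaction → reverse-score.
on a 1–7 scale, reversed = 8 − raw.
  item 1: 7
  item 2: 8 − 2 = 6
  item 3: 8 − 7 = 1
  item 4: 2
  item 5: 4
  item 6: 1
  item 7: 8 − 1 = 7
  item 8: 3
  item 9: 8 − 7 = 1
  item 10: 2
Total = 7 + 6 + 1 + 2 + 4 + 1 + 7 + 3 + 1 + 2 = 34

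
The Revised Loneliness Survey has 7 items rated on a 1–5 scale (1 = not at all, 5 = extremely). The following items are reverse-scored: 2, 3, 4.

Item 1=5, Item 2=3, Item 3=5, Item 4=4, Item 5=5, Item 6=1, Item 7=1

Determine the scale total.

Apply reverse scoring (reverse-coded value = 6 − response):
  item 2: 6 − 3 = 3
  item 3: 6 − 5 = 1
  item 4: 6 − 4 = 2
Scored responses: 5, 3, 1, 2, 5, 1, 1
Total = 5 + 3 + 1 + 2 + 5 + 1 + 1 = 18

18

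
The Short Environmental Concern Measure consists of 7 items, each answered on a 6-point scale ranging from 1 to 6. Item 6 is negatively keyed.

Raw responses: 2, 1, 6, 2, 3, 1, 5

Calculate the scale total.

25

Reverse-coded items (on a 1–6 scale, reversed = 7 − raw):
  item 6: 7 − 1 = 6
Scored responses: 2, 1, 6, 2, 3, 6, 5
Total = 2 + 1 + 6 + 2 + 3 + 6 + 5 = 25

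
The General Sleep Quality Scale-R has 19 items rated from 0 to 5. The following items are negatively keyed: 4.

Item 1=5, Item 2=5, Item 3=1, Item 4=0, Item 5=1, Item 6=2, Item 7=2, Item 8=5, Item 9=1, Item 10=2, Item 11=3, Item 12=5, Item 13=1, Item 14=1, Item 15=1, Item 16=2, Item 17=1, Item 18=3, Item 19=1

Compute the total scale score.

Reverse-coded items (reversed = (0+5) − raw = 5 − raw):
  item 4: 5 − 0 = 5
Scored items: 5, 5, 1, 5, 1, 2, 2, 5, 1, 2, 3, 5, 1, 1, 1, 2, 1, 3, 1
Total = 5 + 5 + 1 + 5 + 1 + 2 + 2 + 5 + 1 + 2 + 3 + 5 + 1 + 1 + 1 + 2 + 1 + 3 + 1 = 47

47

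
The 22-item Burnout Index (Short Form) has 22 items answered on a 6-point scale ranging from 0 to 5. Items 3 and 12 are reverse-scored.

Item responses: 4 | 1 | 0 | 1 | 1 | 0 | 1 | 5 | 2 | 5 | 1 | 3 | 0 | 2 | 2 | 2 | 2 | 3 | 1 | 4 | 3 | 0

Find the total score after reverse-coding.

47

Reversing items 3 & 12 with 5 − raw:
Total = 4 + 1 + (5−0) + 1 + 1 + 0 + 1 + 5 + 2 + 5 + 1 + (5−3) + 0 + 2 + 2 + 2 + 2 + 3 + 1 + 4 + 3 + 0
      = 4 + 1 + 5 + 1 + 1 + 0 + 1 + 5 + 2 + 5 + 1 + 2 + 0 + 2 + 2 + 2 + 2 + 3 + 1 + 4 + 3 + 0 = 47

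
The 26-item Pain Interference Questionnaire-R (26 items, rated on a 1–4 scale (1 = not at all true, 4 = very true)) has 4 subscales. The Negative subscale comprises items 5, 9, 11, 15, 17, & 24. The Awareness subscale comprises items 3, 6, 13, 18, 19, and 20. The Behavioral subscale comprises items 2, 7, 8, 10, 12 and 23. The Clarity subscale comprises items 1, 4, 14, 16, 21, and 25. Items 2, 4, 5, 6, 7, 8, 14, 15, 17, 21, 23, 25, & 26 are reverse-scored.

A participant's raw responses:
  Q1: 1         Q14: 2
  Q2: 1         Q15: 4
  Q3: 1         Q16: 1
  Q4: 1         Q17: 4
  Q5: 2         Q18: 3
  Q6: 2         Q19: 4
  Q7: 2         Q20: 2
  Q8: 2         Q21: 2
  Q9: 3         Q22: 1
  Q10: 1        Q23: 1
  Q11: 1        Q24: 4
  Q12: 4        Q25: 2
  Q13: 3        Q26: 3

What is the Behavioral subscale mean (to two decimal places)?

3.17

Behavioral items: 2, 7, 8, 10, 12, 23.
Of these, items 2, 7, 8, & 23 are reverse-scored; reverse-coded value = 5 − response.
  item 2: 5 − 1 = 4
  item 7: 5 − 2 = 3
  item 8: 5 − 2 = 3
  item 10: 1
  item 12: 4
  item 23: 5 − 1 = 4
Sum = 4 + 3 + 3 + 1 + 4 + 4 = 19
Mean = 19 / 6 = 3.17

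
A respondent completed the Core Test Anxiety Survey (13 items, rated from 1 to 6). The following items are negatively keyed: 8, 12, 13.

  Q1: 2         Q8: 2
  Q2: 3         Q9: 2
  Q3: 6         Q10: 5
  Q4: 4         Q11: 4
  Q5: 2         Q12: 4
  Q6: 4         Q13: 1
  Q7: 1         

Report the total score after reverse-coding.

Reversing items 8, 12, and 13 with 7 − raw:
Total = 2 + 3 + 6 + 4 + 2 + 4 + 1 + (7−2) + 2 + 5 + 4 + (7−4) + (7−1)
      = 2 + 3 + 6 + 4 + 2 + 4 + 1 + 5 + 2 + 5 + 4 + 3 + 6 = 47

47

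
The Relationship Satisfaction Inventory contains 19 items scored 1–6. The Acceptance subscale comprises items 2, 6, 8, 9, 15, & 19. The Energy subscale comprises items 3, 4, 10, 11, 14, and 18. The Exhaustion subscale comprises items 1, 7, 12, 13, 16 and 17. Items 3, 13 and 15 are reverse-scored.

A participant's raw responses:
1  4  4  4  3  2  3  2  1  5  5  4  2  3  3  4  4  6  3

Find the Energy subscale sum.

26

Energy items: 3, 4, 10, 11, 14, 18.
Of these, item 3 is reverse-scored; reverse-coded value = 7 − response.
  item 3: 7 − 4 = 3
  item 4: 4
  item 10: 5
  item 11: 5
  item 14: 3
  item 18: 6
Sum = 3 + 4 + 5 + 5 + 3 + 6 = 26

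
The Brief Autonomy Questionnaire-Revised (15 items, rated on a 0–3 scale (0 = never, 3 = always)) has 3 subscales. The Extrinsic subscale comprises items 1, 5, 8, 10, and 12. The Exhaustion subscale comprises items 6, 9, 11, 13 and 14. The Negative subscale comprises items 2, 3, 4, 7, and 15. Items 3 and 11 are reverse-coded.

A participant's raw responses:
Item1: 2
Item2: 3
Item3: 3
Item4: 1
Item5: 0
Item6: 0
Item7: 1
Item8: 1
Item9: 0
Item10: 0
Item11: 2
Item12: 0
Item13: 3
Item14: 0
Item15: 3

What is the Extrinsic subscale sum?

Extrinsic items: 1, 5, 8, 10, 12.
  item 1: 2
  item 5: 0
  item 8: 1
  item 10: 0
  item 12: 0
Sum = 2 + 0 + 1 + 0 + 0 = 3

3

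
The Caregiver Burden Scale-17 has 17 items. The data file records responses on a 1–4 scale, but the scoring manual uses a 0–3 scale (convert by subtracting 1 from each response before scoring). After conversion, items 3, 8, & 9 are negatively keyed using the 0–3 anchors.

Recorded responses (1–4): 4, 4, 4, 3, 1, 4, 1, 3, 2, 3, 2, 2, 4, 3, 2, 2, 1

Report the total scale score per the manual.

25

Convert to 0–3: 3, 3, 3, 2, 0, 3, 0, 2, 1, 2, 1, 1, 3, 2, 1, 1, 0
Reverse-coded (on a 0–3 scale, reversed = 3 − raw):
  item 3: 3 − 3 = 0
  item 8: 3 − 2 = 1
  item 9: 3 − 1 = 2
Scored: 3, 3, 0, 2, 0, 3, 0, 1, 2, 2, 1, 1, 3, 2, 1, 1, 0
Total = 25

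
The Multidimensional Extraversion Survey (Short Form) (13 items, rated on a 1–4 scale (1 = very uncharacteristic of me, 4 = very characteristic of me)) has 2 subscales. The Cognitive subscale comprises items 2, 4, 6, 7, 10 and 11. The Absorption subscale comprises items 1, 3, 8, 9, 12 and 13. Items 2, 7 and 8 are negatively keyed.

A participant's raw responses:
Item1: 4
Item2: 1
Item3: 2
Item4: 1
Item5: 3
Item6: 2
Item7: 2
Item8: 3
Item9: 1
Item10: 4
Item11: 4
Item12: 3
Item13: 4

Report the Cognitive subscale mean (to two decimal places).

Cognitive items: 2, 4, 6, 7, 10, 11.
Of these, items 2 and 7 are negatively keyed; reverse-coded value = 5 − response.
  item 2: 5 − 1 = 4
  item 4: 1
  item 6: 2
  item 7: 5 − 2 = 3
  item 10: 4
  item 11: 4
Sum = 4 + 1 + 2 + 3 + 4 + 4 = 18
Mean = 18 / 6 = 3.00

3.00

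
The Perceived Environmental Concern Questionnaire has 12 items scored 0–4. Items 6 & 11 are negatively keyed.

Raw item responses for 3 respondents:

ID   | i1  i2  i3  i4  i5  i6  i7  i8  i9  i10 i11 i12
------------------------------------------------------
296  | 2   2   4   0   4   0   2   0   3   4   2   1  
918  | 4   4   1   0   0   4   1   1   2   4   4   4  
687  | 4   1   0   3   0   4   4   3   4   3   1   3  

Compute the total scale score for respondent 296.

Respondent 296 raw: 2, 2, 4, 0, 4, 0, 2, 0, 3, 4, 2, 1.
Reverse-coded (on a 0–4 scale, reversed = 4 − raw):
  item 1: 2
  item 2: 2
  item 3: 4
  item 4: 0
  item 5: 4
  item 6: 4 − 0 = 4
  item 7: 2
  item 8: 0
  item 9: 3
  item 10: 4
  item 11: 4 − 2 = 2
  item 12: 1
Sum = 2 + 2 + 4 + 0 + 4 + 4 + 2 + 0 + 3 + 4 + 2 + 1 = 28

28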